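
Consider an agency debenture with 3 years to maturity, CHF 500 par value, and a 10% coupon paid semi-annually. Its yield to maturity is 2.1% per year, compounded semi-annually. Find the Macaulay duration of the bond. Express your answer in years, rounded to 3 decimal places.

Periodic yield y = 0.0105. Discount each cash flow and weight by its period:
  t   CF        PV=CF/(1+0.0105)^t    t·PV
  1        25.00        24.7402        24.7402
  2        25.00        24.4832        48.9663
  3        25.00        24.2288        72.6863
  4        25.00        23.9770        95.9080
  5        25.00        23.7279       118.6393
  6       525.00       493.1073     2,958.6436
  Σ                    614.2642     3,319.5836
Price P = Σ PV = 614.2642.
Macaulay duration = Σ(t·PV) / P = 3,319.5836 / 614.2642 = 5.40416 half-year periods.
In years: 5.40416 / 2 = 2.70208 years.

2.702 years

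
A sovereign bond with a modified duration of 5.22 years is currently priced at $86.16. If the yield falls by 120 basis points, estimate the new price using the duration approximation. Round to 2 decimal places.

$91.56

Duration approximation: ΔP/P ≈ -D_mod · Δy = -5.22 × (-0.012) = +0.062640.
New price ≈ 86.16 × (1 + 0.062640) = 91.5570624.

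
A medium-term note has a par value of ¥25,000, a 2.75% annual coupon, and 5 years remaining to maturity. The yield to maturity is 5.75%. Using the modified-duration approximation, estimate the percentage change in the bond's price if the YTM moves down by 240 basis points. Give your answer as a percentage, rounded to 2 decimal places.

Periodic yield y = 0.0575. Modified duration first:
  t   CF        PV=CF/(1+0.0575)^t    t·PV
  1       687.50       650.1182       650.1182
  2       687.50       614.7690     1,229.5380
  3       687.50       581.3418     1,744.0255
  4       687.50       549.7322     2,198.9289
  5    25,687.50    19,423.1632    97,115.8159
  Σ                 21,819.1244   102,938.4265
P = 21,819.1244; D_Mac = 4.71781 yrs; D_mod = 4.71781/(1+0.0575) = 4.46128 yrs.
ΔP/P ≈ -D_mod · Δy = -4.46128 × (-0.024) = +0.107071 = +10.7071%.

+10.71%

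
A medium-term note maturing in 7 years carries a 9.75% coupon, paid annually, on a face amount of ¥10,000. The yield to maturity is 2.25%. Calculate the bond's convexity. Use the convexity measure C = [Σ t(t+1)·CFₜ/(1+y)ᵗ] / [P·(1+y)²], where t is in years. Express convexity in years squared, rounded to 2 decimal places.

With y = 0.0225:
  t   CF        PV=CF/(1+0.0225)^t    t·PV        t(t+1)·PV
  1       975.00       953.5452       953.5452       1,907.0905
  2       975.00       932.5626     1,865.1251       5,595.3754
  3       975.00       912.0416     2,736.1249      10,944.4997
  4       975.00       891.9723     3,567.8890      17,839.4452
  5       975.00       872.3445     4,361.7226      26,170.3353
  6       975.00       853.1487     5,118.8920      35,832.2439
  7    10,975.00     9,392.0698    65,744.4887     525,955.9096
  Σ                 14,807.6847    84,347.7876     624,244.8996
P = 14,807.6847.
Convexity = Σ t(t+1)·PV / [P·(1+y)²] = 624,244.8996 / (14,807.6847 × 1.045506) = 40.32192.

40.32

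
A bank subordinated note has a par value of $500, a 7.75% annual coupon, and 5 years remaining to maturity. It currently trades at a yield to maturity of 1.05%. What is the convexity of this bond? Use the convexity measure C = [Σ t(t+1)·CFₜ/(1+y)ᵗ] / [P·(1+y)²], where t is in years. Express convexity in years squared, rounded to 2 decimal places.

With y = 0.0105:
  t   CF        PV=CF/(1+0.0105)^t    t·PV        t(t+1)·PV
  1        38.75        38.3474        38.3474          76.6947
  2        38.75        37.9489        75.8978         227.6933
  3        38.75        37.5546       112.6637         450.6548
  4        38.75        37.1643       148.6574         743.2868
  5       538.75       511.3352     2,556.6760      15,340.0561
  Σ                    662.3504     2,932.2422      16,838.3858
P = 662.3504.
Convexity = Σ t(t+1)·PV / [P·(1+y)²] = 16,838.3858 / (662.3504 × 1.021110) = 24.89660.

24.90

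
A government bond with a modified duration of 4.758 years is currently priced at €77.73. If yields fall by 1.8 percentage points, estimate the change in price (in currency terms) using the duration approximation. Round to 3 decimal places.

+€6.657

Duration approximation: ΔP/P ≈ -D_mod · Δy = -4.758 × (-0.018) = +0.085644.
ΔP ≈ 77.73 × (+0.085644) = +6.65710812.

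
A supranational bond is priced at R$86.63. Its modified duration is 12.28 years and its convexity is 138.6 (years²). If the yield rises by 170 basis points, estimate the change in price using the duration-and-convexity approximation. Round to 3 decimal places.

Duration effect: -D_mod·Δy = -12.28 × (+0.017) = -0.208760
Convexity effect: ½·C·(Δy)² = 0.5 × 138.6 × (0.017)² = +0.0200277
ΔP/P ≈ -0.208760 + 0.0200277 = -0.1887323
ΔP ≈ 86.63 × (-0.1887323) = -16.349879149.

-R$16.350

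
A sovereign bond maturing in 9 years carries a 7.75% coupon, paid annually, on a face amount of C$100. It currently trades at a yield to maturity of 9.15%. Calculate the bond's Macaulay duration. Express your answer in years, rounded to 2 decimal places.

6.69 years

Periodic yield y = 0.0915. Discount each cash flow and weight by its year:
  t   CF        PV=CF/(1+0.0915)^t    t·PV
  1         7.75         7.1003         7.1003
  2         7.75         6.5051        13.0102
  3         7.75         5.9598        17.8794
  4         7.75         5.4602        21.8407
  5         7.75         5.0025        25.0123
  6         7.75         4.5831        27.4986
  7         7.75         4.1989        29.3923
  8         7.75         3.8469        30.7753
  9       107.75        49.0009       441.0077
  Σ                     91.6576       613.5167
Price P = Σ PV = 91.6576.
Macaulay duration = Σ(t·PV) / P = 613.5167 / 91.6576 = 6.69357 years.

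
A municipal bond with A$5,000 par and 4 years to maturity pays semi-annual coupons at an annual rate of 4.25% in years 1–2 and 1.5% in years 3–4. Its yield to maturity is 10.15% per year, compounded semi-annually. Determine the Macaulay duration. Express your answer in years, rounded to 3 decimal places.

3.706 years

Periodic yield y = 0.05075. Discount each cash flow and weight by its period:
  t   CF        PV=CF/(1+0.05075)^t    t·PV
  1       106.25       101.1182       101.1182
  2       106.25        96.2344       192.4687
  3       106.25        91.5863       274.7590
  4       106.25        87.1628       348.6513
  5        37.50        29.2775       146.3876
  6        37.50        27.8634       167.1807
  7        37.50        26.5177       185.6237
  8     5,037.50     3,390.1575    27,121.2597
  Σ                  3,849.9179    28,537.4490
Price P = Σ PV = 3,849.9179.
Macaulay duration = Σ(t·PV) / P = 28,537.4490 / 3,849.9179 = 7.41248 half-year periods.
In years: 7.41248 / 2 = 3.70624 years.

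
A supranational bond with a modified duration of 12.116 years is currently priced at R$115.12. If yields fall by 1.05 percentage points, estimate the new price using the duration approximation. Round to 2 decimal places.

R$129.77

Duration approximation: ΔP/P ≈ -D_mod · Δy = -12.116 × (-0.0105) = +0.127218.
New price ≈ 115.12 × (1 + 0.127218) = 129.76533616.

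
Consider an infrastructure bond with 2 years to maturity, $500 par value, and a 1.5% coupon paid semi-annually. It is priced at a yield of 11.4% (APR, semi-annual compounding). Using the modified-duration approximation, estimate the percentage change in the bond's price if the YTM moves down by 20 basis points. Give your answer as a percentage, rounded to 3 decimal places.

Periodic yield y = 0.057. Modified duration first:
  t   CF        PV=CF/(1+0.057)^t    t·PV
  1         3.75         3.5478         3.5478
  2         3.75         3.3565         6.7129
  3         3.75         3.1755         9.5264
  4       503.75       403.5665     1,614.2660
  Σ                    413.6462     1,634.0531
P = 413.6462; D_Mac = 3.95036 half-year periods = 1.97518 yrs; D_mod = 1.97518/(1+0.057) = 1.86867 yrs.
ΔP/P ≈ -D_mod · Δy = -1.86867 × (-0.002) = +0.003737 = +0.3737%.

+0.374%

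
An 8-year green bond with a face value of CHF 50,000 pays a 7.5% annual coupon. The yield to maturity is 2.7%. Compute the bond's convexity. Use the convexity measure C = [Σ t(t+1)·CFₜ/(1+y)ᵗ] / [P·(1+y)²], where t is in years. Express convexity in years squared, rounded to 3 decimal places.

51.910

With y = 0.027:
  t   CF        PV=CF/(1+0.027)^t    t·PV        t(t+1)·PV
  1     3,750.00     3,651.4119     3,651.4119       7,302.8238
  2     3,750.00     3,555.4157     7,110.8313      21,332.4939
  3     3,750.00     3,461.9432    10,385.8296      41,543.3183
  4     3,750.00     3,370.9281    13,483.7125      67,418.5626
  5     3,750.00     3,282.3059    16,411.5294      98,469.1762
  6     3,750.00     3,196.0135    19,176.0810     134,232.5673
  7     3,750.00     3,111.9898    21,783.9285     174,271.4279
  8    53,750.00    43,432.5091   347,460.0732   3,127,140.6587
  Σ                 67,062.5172   439,463.3974   3,671,711.0287
P = 67,062.5172.
Convexity = Σ t(t+1)·PV / [P·(1+y)²] = 3,671,711.0287 / (67,062.5172 × 1.054729) = 51.90961.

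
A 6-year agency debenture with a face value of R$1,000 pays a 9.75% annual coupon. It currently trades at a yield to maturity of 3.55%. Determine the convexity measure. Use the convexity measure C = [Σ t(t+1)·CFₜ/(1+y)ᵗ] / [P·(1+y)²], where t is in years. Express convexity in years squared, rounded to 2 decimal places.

With y = 0.0355:
  t   CF        PV=CF/(1+0.0355)^t    t·PV        t(t+1)·PV
  1        97.50        94.1574        94.1574         188.3148
  2        97.50        90.9294       181.8588         545.5765
  3        97.50        87.8121       263.4363       1,053.7451
  4        97.50        84.8016       339.2065       1,696.0326
  5        97.50        81.8944       409.4719       2,456.8314
  6     1,097.50       890.2335     5,341.4007      37,389.8050
  Σ                  1,329.8284     6,629.5316      43,330.3054
P = 1,329.8284.
Convexity = Σ t(t+1)·PV / [P·(1+y)²] = 43,330.3054 / (1,329.8284 × 1.072260) = 30.38757.

30.39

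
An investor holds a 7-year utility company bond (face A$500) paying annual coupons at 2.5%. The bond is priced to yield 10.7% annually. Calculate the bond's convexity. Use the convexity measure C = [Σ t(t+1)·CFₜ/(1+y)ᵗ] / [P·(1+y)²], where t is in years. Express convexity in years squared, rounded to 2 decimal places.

40.04

With y = 0.107:
  t   CF        PV=CF/(1+0.107)^t    t·PV        t(t+1)·PV
  1        12.50        11.2918        11.2918          22.5836
  2        12.50        10.2003        20.4007          61.2021
  3        12.50         9.2144        27.6432         110.5728
  4        12.50         8.3238        33.2950         166.4752
  5        12.50         7.5192        37.5960         225.5761
  6        12.50         6.7924        40.7545         285.2815
  7       512.50       251.5710     1,760.9968      14,087.9743
  Σ                    304.9129     1,931.9780      14,959.6655
P = 304.9129.
Convexity = Σ t(t+1)·PV / [P·(1+y)²] = 14,959.6655 / (304.9129 × 1.225449) = 40.03602.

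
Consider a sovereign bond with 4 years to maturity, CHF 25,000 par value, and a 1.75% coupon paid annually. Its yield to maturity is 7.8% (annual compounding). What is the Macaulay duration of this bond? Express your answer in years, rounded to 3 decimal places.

3.884 years

Periodic yield y = 0.078. Discount each cash flow and weight by its year:
  t   CF        PV=CF/(1+0.078)^t    t·PV
  1       437.50       405.8442       405.8442
  2       437.50       376.4788       752.9576
  3       437.50       349.2382     1,047.7147
  4    25,437.50    18,836.4641    75,345.8566
  Σ                 19,968.0253    77,552.3730
Price P = Σ PV = 19,968.0253.
Macaulay duration = Σ(t·PV) / P = 77,552.3730 / 19,968.0253 = 3.88383 years.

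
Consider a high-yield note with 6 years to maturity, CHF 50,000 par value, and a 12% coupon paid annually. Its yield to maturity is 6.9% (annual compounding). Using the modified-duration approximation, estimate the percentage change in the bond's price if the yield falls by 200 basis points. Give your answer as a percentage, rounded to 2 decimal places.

+8.90%

Periodic yield y = 0.069. Modified duration first:
  t   CF        PV=CF/(1+0.069)^t    t·PV
  1     6,000.00     5,612.7222     5,612.7222
  2     6,000.00     5,250.4417    10,500.8834
  3     6,000.00     4,911.5451    14,734.6352
  4     6,000.00     4,594.5230    18,378.0920
  5     6,000.00     4,297.9635    21,489.8176
  6    56,000.00    37,525.0946   225,150.5676
  Σ                 62,192.2901   295,866.7180
P = 62,192.2901; D_Mac = 4.75729 yrs; D_mod = 4.75729/(1+0.069) = 4.45022 yrs.
ΔP/P ≈ -D_mod · Δy = -4.45022 × (-0.02) = +0.089004 = +8.9004%.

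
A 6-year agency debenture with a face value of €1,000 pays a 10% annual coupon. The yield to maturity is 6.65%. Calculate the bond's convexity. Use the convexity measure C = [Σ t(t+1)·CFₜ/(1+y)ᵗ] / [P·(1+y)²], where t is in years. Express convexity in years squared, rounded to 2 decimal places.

27.87

With y = 0.0665:
  t   CF        PV=CF/(1+0.0665)^t    t·PV        t(t+1)·PV
  1       100.00        93.7647        93.7647         187.5293
  2       100.00        87.9181       175.8362         527.5086
  3       100.00        82.4361       247.3083         989.2332
  4       100.00        77.2959       309.1837       1,545.9184
  5       100.00        72.4762       362.3812       2,174.2874
  6     1,100.00       747.5281     4,485.1686      31,396.1805
  Σ                  1,161.4191     5,673.6427      36,820.6573
P = 1,161.4191.
Convexity = Σ t(t+1)·PV / [P·(1+y)²] = 36,820.6573 / (1,161.4191 × 1.137422) = 27.87282.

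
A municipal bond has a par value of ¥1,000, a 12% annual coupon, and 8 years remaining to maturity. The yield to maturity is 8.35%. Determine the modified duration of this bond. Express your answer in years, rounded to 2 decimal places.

5.34 years

Periodic yield y = 0.0835. First find Macaulay duration:
  t   CF        PV=CF/(1+0.0835)^t    t·PV
  1       120.00       110.7522       110.7522
  2       120.00       102.2171       204.4341
  3       120.00        94.3397       283.0191
  4       120.00        87.0694       348.2776
  5       120.00        80.3594       401.7970
  6       120.00        74.1665       444.9990
  7       120.00        68.4508       479.1559
  8     1,120.00       589.6397     4,717.1174
  Σ                  1,206.9948     6,989.5523
P = 1,206.9948; Macaulay duration = 6,989.5523 / 1,206.9948 = 5.79087 years.
Modified duration = D_Mac / (1 + y) = 5.79087 / 1.0835 = 5.34460 years.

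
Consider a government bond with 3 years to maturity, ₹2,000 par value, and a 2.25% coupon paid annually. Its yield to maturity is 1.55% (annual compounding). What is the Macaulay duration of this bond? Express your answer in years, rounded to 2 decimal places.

2.94 years

Periodic yield y = 0.0155. Discount each cash flow and weight by its year:
  t   CF        PV=CF/(1+0.0155)^t    t·PV
  1        45.00        44.3131        44.3131
  2        45.00        43.6368        87.2736
  3     2,045.00     1,952.7809     5,858.3428
  Σ                  2,040.7309     5,989.9295
Price P = Σ PV = 2,040.7309.
Macaulay duration = Σ(t·PV) / P = 5,989.9295 / 2,040.7309 = 2.93519 years.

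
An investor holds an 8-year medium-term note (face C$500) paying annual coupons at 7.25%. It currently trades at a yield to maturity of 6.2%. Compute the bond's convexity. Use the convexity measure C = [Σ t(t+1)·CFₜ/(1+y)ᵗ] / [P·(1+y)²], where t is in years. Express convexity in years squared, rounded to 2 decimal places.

47.06

With y = 0.062:
  t   CF        PV=CF/(1+0.062)^t    t·PV        t(t+1)·PV
  1        36.25        34.1337        34.1337          68.2674
  2        36.25        32.1410        64.2819         192.8458
  3        36.25        30.2646        90.7937         363.1748
  4        36.25        28.4977       113.9908         569.9542
  5        36.25        26.8340       134.1700         805.0200
  6        36.25        25.2674       151.6045       1,061.2317
  7        36.25        23.7923       166.5461       1,332.3687
  8       536.25       331.4142     2,651.3140      23,861.8256
  Σ                    532.3449     3,406.8348      28,254.6882
P = 532.3449.
Convexity = Σ t(t+1)·PV / [P·(1+y)²] = 28,254.6882 / (532.3449 × 1.127844) = 47.05962.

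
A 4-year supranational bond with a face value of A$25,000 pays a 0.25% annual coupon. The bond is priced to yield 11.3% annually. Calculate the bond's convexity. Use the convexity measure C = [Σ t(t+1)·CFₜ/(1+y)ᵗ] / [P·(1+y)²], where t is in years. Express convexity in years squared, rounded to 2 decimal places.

16.04

With y = 0.113:
  t   CF        PV=CF/(1+0.113)^t    t·PV        t(t+1)·PV
  1        62.50        56.1545        56.1545         112.3091
  2        62.50        50.4533       100.9066         302.7199
  3        62.50        45.3309       135.9928         543.9710
  4    25,062.50    16,332.1640    65,328.6561     326,643.2803
  Σ                 16,484.1028    65,621.7100     327,602.2803
P = 16,484.1028.
Convexity = Σ t(t+1)·PV / [P·(1+y)²] = 327,602.2803 / (16,484.1028 × 1.238769) = 16.04321.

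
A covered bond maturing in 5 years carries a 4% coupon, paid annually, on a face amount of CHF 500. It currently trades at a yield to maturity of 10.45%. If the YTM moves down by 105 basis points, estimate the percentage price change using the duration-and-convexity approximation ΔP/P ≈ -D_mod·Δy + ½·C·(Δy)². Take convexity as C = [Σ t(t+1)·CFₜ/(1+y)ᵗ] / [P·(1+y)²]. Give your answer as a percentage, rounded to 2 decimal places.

With y = 0.1045:
  t   CF        PV=CF/(1+0.1045)^t    t·PV        t(t+1)·PV
  1        20.00        18.1077        18.1077          36.2155
  2        20.00        16.3945        32.7890          98.3671
  3        20.00        14.8434        44.5301         178.1206
  4        20.00        13.4390        53.7560         268.7801
  5       520.00       316.3550     1,581.7751       9,490.6509
  Σ                    379.1397     1,730.9581      10,072.1341
P = 379.1397; D_Mac = 4.56549 yrs; D_mod = 4.13353 yrs; C = 21.77664.
Duration effect: -4.13353 × (-0.0105) = +0.043402
Convexity effect: 0.5 × 21.77664 × (-0.0105)² = +0.0012004
ΔP/P ≈ +0.043402 + 0.0012004 = +0.044603 = +4.4603%.

+4.46%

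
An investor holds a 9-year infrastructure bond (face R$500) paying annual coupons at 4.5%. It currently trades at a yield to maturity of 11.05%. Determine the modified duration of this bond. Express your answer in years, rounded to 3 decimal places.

Periodic yield y = 0.1105. First find Macaulay duration:
  t   CF        PV=CF/(1+0.1105)^t    t·PV
  1        22.50        20.2611        20.2611
  2        22.50        18.2451        36.4901
  3        22.50        16.4296        49.2888
  4        22.50        14.7948        59.1791
  5        22.50        13.3226        66.6131
  6        22.50        11.9970        71.9817
  7        22.50        10.8032        75.6224
  8        22.50         9.7282        77.8259
  9       522.50       203.4320     1,830.8878
  Σ                    319.0136     2,288.1501
P = 319.0136; Macaulay duration = 2,288.1501 / 319.0136 = 7.17258 years.
Modified duration = D_Mac / (1 + y) = 7.17258 / 1.1105 = 6.45887 years.

6.459 years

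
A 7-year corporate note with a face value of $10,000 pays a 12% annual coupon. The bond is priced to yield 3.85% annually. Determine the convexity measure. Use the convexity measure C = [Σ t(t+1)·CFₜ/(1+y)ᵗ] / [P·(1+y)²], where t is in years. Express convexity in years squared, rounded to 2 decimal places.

With y = 0.0385:
  t   CF        PV=CF/(1+0.0385)^t    t·PV        t(t+1)·PV
  1     1,200.00     1,155.5128     1,155.5128       2,311.0255
  2     1,200.00     1,112.6748     2,225.3496       6,676.0487
  3     1,200.00     1,071.4249     3,214.2748      12,857.0990
  4     1,200.00     1,031.7043     4,126.8172      20,634.0861
  5     1,200.00       993.4562     4,967.2812      29,803.6872
  6     1,200.00       956.6261     5,739.7568      40,178.2976
  7    11,200.00     8,597.5066    60,182.5460     481,460.3681
  Σ                 14,918.9057    81,611.5383     593,920.6123
P = 14,918.9057.
Convexity = Σ t(t+1)·PV / [P·(1+y)²] = 593,920.6123 / (14,918.9057 × 1.078482) = 36.91292.

36.91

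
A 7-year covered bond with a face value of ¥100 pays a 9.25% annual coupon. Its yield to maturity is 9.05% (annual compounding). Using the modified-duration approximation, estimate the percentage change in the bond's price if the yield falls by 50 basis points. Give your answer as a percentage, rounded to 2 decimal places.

Periodic yield y = 0.0905. Modified duration first:
  t   CF        PV=CF/(1+0.0905)^t    t·PV
  1         9.25         8.4823         8.4823
  2         9.25         7.7784        15.5568
  3         9.25         7.1329        21.3986
  4         9.25         6.5409        26.1637
  5         9.25         5.9981        29.9905
  6         9.25         5.5003        33.0019
  7       109.25        59.5719       417.0036
  Σ                    101.0049       551.5974
P = 101.0049; D_Mac = 5.46110 yrs; D_mod = 5.46110/(1+0.0905) = 5.00788 yrs.
ΔP/P ≈ -D_mod · Δy = -5.00788 × (-0.005) = +0.025039 = +2.5039%.

+2.50%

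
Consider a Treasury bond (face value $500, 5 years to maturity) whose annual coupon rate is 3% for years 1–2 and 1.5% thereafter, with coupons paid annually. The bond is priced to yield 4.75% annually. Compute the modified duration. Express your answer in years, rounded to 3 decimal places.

Periodic yield y = 0.0475. First find Macaulay duration:
  t   CF        PV=CF/(1+0.0475)^t    t·PV
  1        15.00        14.3198        14.3198
  2        15.00        13.6705        27.3409
  3         7.50         6.5253        19.5758
  4         7.50         6.2294        24.9175
  5       507.50       402.4073     2,012.0367
  Σ                    443.1523     2,098.1908
P = 443.1523; Macaulay duration = 2,098.1908 / 443.1523 = 4.73469 years.
Modified duration = D_Mac / (1 + y) = 4.73469 / 1.0475 = 4.52000 years.

4.520 years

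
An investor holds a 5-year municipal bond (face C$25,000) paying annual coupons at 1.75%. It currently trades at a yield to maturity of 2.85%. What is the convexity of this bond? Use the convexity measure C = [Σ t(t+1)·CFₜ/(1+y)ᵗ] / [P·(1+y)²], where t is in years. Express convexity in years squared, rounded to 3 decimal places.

27.047

With y = 0.0285:
  t   CF        PV=CF/(1+0.0285)^t    t·PV        t(t+1)·PV
  1       437.50       425.3768       425.3768         850.7535
  2       437.50       413.5895       827.1789       2,481.5368
  3       437.50       402.1288     1,206.3864       4,825.5455
  4       437.50       390.9857     1,563.9428       7,819.7140
  5    25,437.50    22,103.0877   110,515.4384     663,092.6303
  Σ                 23,735.1684   114,538.3232     679,070.1801
P = 23,735.1684.
Convexity = Σ t(t+1)·PV / [P·(1+y)²] = 679,070.1801 / (23,735.1684 × 1.057812) = 27.04667.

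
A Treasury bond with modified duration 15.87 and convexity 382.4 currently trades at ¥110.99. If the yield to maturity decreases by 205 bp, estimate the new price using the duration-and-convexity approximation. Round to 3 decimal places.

¥156.017

Duration effect: -D_mod·Δy = -15.87 × (-0.0205) = +0.325335
Convexity effect: ½·C·(Δy)² = 0.5 × 382.4 × (-0.0205)² = +0.0803518
ΔP/P ≈ +0.325335 + 0.0803518 = +0.4056868
New price ≈ 110.99 × (1 + 0.4056868) = 156.017177932.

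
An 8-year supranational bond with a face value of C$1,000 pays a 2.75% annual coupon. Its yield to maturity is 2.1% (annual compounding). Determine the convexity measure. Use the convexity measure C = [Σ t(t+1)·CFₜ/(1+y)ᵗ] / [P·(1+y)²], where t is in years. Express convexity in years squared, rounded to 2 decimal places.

61.15

With y = 0.021:
  t   CF        PV=CF/(1+0.021)^t    t·PV        t(t+1)·PV
  1        27.50        26.9344        26.9344          53.8688
  2        27.50        26.3804        52.7608         158.2823
  3        27.50        25.8378        77.5134         310.0536
  4        27.50        25.3064       101.2255         506.1273
  5        27.50        24.7859       123.9293         743.5758
  6        27.50        24.2761       145.6564       1,019.5946
  7        27.50        23.7768       166.4373       1,331.4980
  8     1,027.50       870.1135     6,960.9078      62,648.1701
  Σ                  1,047.4111     7,655.3647      66,771.1704
P = 1,047.4111.
Convexity = Σ t(t+1)·PV / [P·(1+y)²] = 66,771.1704 / (1,047.4111 × 1.042441) = 61.15336.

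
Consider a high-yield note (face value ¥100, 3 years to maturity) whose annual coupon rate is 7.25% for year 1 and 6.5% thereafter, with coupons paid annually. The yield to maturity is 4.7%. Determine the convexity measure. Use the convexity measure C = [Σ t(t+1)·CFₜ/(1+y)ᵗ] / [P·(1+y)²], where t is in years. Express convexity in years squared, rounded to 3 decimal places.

With y = 0.047:
  t   CF        PV=CF/(1+0.047)^t    t·PV        t(t+1)·PV
  1         7.25         6.9245         6.9245          13.8491
  2         6.50         5.9295        11.8591          35.5772
  3       106.50        92.7918       278.3754       1,113.5015
  Σ                    105.6459       297.1590       1,162.9278
P = 105.6459.
Convexity = Σ t(t+1)·PV / [P·(1+y)²] = 1,162.9278 / (105.6459 × 1.096209) = 10.04169.

10.042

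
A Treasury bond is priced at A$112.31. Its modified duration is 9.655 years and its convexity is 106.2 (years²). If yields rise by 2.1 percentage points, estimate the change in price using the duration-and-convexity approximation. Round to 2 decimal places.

Duration effect: -D_mod·Δy = -9.655 × (+0.021) = -0.202755
Convexity effect: ½·C·(Δy)² = 0.5 × 106.2 × (0.021)² = +0.0234171
ΔP/P ≈ -0.202755 + 0.0234171 = -0.1793379
ΔP ≈ 112.31 × (-0.1793379) = -20.141439549.

-A$20.14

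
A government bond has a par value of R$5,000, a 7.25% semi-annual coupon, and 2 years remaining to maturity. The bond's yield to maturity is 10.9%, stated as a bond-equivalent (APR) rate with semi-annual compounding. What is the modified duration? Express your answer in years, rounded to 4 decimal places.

1.7957 years

Periodic yield y = 0.0545. First find Macaulay duration:
  t   CF        PV=CF/(1+0.0545)^t    t·PV
  1       181.25       171.8824       171.8824
  2       181.25       162.9990       325.9979
  3       181.25       154.5746       463.7239
  4     5,181.25     4,190.3299    16,761.3194
  Σ                  4,679.7859    17,722.9237
P = 4,679.7859; Macaulay duration = 17,722.9237 / 4,679.7859 = 3.78712 half-year periods = 1.89356 years.
Modified duration = D_Mac / (1 + y) = 1.89356 / 1.0545 = 1.79570 years.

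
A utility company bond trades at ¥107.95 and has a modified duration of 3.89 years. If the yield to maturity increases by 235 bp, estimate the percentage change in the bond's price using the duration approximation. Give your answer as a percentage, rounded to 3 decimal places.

Duration approximation: ΔP/P ≈ -D_mod · Δy = -3.89 × (+0.0235) = -0.091415.
As a percentage: -9.1415%.

-9.142%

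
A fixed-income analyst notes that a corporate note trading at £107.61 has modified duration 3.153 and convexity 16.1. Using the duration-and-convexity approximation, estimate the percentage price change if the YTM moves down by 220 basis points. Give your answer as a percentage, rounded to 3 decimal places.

+7.326%

Duration effect: -D_mod·Δy = -3.153 × (-0.022) = +0.069366
Convexity effect: ½·C·(Δy)² = 0.5 × 16.1 × (-0.022)² = +0.0038962
ΔP/P ≈ +0.069366 + 0.0038962 = +0.0732622
= +7.32622%.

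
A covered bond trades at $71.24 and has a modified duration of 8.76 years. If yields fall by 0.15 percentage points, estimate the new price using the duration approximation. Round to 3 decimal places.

$72.176

Duration approximation: ΔP/P ≈ -D_mod · Δy = -8.76 × (-0.0015) = +0.013140.
New price ≈ 71.24 × (1 + 0.013140) = 72.1760936.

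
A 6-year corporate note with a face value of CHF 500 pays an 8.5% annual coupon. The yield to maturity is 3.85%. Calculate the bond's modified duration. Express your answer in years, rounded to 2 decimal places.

Periodic yield y = 0.0385. First find Macaulay duration:
  t   CF        PV=CF/(1+0.0385)^t    t·PV
  1        42.50        40.9244        40.9244
  2        42.50        39.4072        78.8145
  3        42.50        37.9463       113.8389
  4        42.50        36.5395       146.1581
  5        42.50        35.1849       175.9245
  6       542.50       432.4747     2,594.8484
  Σ                    622.4771     3,150.5088
P = 622.4771; Macaulay duration = 3,150.5088 / 622.4771 = 5.06124 years.
Modified duration = D_Mac / (1 + y) = 5.06124 / 1.0385 = 4.87361 years.

4.87 years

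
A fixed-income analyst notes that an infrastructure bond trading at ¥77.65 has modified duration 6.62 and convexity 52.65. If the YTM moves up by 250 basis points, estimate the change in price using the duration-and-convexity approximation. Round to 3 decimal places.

Duration effect: -D_mod·Δy = -6.62 × (+0.025) = -0.165500
Convexity effect: ½·C·(Δy)² = 0.5 × 52.65 × (0.025)² = +0.016453125
ΔP/P ≈ -0.165500 + 0.016453125 = -0.149046875
ΔP ≈ 77.65 × (-0.149046875) = -11.57348984375.

-¥11.573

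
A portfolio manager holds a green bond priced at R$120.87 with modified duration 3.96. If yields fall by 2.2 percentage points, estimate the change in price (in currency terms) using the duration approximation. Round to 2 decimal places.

+R$10.53

Duration approximation: ΔP/P ≈ -D_mod · Δy = -3.96 × (-0.022) = +0.087120.
ΔP ≈ 120.87 × (+0.087120) = +10.5301944.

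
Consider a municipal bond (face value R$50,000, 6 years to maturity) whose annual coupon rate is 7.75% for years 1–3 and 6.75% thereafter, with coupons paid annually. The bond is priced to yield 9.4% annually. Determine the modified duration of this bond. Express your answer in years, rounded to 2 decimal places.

4.55 years

Periodic yield y = 0.094. First find Macaulay duration:
  t   CF        PV=CF/(1+0.094)^t    t·PV
  1     3,875.00     3,542.0475     3,542.0475
  2     3,875.00     3,237.7034     6,475.4068
  3     3,875.00     2,959.5095     8,878.5286
  4     3,375.00     2,356.1584     9,424.6337
  5     3,375.00     2,153.7097    10,768.5486
  6    53,375.00    31,133.9308   186,803.5849
  Σ                 45,383.0594   225,892.7501
P = 45,383.0594; Macaulay duration = 225,892.7501 / 45,383.0594 = 4.97747 years.
Modified duration = D_Mac / (1 + y) = 4.97747 / 1.094 = 4.54979 years.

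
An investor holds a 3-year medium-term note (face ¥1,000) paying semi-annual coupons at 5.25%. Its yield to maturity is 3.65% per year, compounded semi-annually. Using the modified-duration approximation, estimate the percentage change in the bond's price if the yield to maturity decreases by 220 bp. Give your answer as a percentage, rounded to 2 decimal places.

+6.09%

Periodic yield y = 0.01825. Modified duration first:
  t   CF        PV=CF/(1+0.01825)^t    t·PV
  1        26.25        25.7795        25.7795
  2        26.25        25.3175        50.6350
  3        26.25        24.8637        74.5912
  4        26.25        24.4181        97.6723
  5        26.25        23.9804       119.9022
  6     1,026.25       920.7181     5,524.3083
  Σ                  1,045.0773     5,892.8885
P = 1,045.0773; D_Mac = 5.63871 half-year periods = 2.81936 yrs; D_mod = 2.81936/(1+0.01825) = 2.76882 yrs.
ΔP/P ≈ -D_mod · Δy = -2.76882 × (-0.022) = +0.060914 = +6.0914%.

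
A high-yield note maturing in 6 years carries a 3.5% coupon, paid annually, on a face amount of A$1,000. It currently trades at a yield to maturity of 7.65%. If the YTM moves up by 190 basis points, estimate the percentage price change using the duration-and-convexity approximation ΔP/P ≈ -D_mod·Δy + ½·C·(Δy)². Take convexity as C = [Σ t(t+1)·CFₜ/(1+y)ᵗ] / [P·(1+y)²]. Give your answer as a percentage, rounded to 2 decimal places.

With y = 0.0765:
  t   CF        PV=CF/(1+0.0765)^t    t·PV        t(t+1)·PV
  1        35.00        32.5128        32.5128          65.0255
  2        35.00        30.2023        60.4046         181.2138
  3        35.00        28.0560        84.1680         336.6721
  4        35.00        26.0623       104.2490         521.2450
  5        35.00        24.2102       121.0509         726.3052
  6     1,035.00       665.0528     3,990.3170      27,932.2188
  Σ                    806.0963     4,392.7022      29,762.6804
P = 806.0963; D_Mac = 5.44935 yrs; D_mod = 5.06210 yrs; C = 31.86083.
Duration effect: -5.06210 × (+0.019) = -0.096180
Convexity effect: 0.5 × 31.86083 × (0.019)² = +0.0057509
ΔP/P ≈ -0.096180 + 0.0057509 = -0.090429 = -9.0429%.

-9.04%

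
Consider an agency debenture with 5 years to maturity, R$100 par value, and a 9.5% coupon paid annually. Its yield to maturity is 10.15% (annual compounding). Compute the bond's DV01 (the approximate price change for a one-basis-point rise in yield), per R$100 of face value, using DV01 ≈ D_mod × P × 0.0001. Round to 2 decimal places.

Periodic yield y = 0.1015.
  t   CF        PV=CF/(1+0.1015)^t    t·PV
  1         9.50         8.6246         8.6246
  2         9.50         7.8299        15.6597
  3         9.50         7.1084        21.3251
  4         9.50         6.4534        25.8134
  5       109.50        67.5292       337.6460
  Σ                     97.5454       409.0689
P = 97.5454; D_Mac = 4.19363 yrs; D_mod = 3.80720 yrs.
DV01 ≈ 3.80720 × 97.5454 × 0.0001 = 0.037137.

R$0.04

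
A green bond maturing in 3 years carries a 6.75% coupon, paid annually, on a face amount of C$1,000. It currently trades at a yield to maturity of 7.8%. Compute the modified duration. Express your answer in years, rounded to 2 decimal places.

2.61 years

Periodic yield y = 0.078. First find Macaulay duration:
  t   CF        PV=CF/(1+0.078)^t    t·PV
  1        67.50        62.6160        62.6160
  2        67.50        58.0853       116.1706
  3     1,067.50       852.1413     2,556.4238
  Σ                    972.8425     2,735.2104
P = 972.8425; Macaulay duration = 2,735.2104 / 972.8425 = 2.81157 years.
Modified duration = D_Mac / (1 + y) = 2.81157 / 1.078 = 2.60813 years.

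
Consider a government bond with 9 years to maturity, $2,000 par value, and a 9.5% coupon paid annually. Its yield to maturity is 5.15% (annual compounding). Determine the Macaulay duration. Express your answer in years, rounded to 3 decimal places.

Periodic yield y = 0.0515. Discount each cash flow and weight by its year:
  t   CF        PV=CF/(1+0.0515)^t    t·PV
  1       190.00       180.6942       180.6942
  2       190.00       171.8443       343.6885
  3       190.00       163.4277       490.2832
  4       190.00       155.4234       621.6937
  5       190.00       147.8112       739.0558
  6       190.00       140.5717       843.4303
  7       190.00       133.6868       935.8079
  8       190.00       127.1392     1,017.1134
  9     2,190.00     1,393.6722    12,543.0494
  Σ                  2,614.2707    17,714.8164
Price P = Σ PV = 2,614.2707.
Macaulay duration = Σ(t·PV) / P = 17,714.8164 / 2,614.2707 = 6.77620 years.

6.776 years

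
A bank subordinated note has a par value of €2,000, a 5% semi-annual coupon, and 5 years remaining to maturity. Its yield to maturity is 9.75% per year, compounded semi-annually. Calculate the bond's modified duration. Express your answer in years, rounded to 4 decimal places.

4.2122 years

Periodic yield y = 0.04875. First find Macaulay duration:
  t   CF        PV=CF/(1+0.04875)^t    t·PV
  1        50.00        47.6758        47.6758
  2        50.00        45.4596        90.9193
  3        50.00        43.3465       130.0395
  4        50.00        41.3316       165.3264
  5        50.00        39.4103       197.0517
  6        50.00        37.5784       225.4703
  7        50.00        35.8316       250.8212
  8        50.00        34.1660       273.3280
  9        50.00        32.5778       293.2005
  10    2,050.00     1,273.6031    12,736.0314
  Σ                  1,630.9809    14,409.8642
P = 1,630.9809; Macaulay duration = 14,409.8642 / 1,630.9809 = 8.83509 half-year periods = 4.41755 years.
Modified duration = D_Mac / (1 + y) = 4.41755 / 1.04875 = 4.21220 years.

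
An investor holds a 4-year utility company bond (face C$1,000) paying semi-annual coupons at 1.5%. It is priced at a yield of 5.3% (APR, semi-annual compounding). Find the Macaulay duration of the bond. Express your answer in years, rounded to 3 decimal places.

Periodic yield y = 0.0265. Discount each cash flow and weight by its period:
  t   CF        PV=CF/(1+0.0265)^t    t·PV
  1         7.50         7.3064         7.3064
  2         7.50         7.1178        14.2355
  3         7.50         6.9340        20.8020
  4         7.50         6.7550        27.0200
  5         7.50         6.5806        32.9031
  6         7.50         6.4107        38.4644
  7         7.50         6.2452        43.7166
  8     1,007.50       817.2848     6,538.2784
  Σ                    864.6345     6,722.7265
Price P = Σ PV = 864.6345.
Macaulay duration = Σ(t·PV) / P = 6,722.7265 / 864.6345 = 7.77522 half-year periods.
In years: 7.77522 / 2 = 3.88761 years.

3.888 years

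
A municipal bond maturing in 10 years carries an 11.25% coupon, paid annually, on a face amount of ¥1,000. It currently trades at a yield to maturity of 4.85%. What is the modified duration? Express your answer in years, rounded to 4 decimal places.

6.8131 years

Periodic yield y = 0.0485. First find Macaulay duration:
  t   CF        PV=CF/(1+0.0485)^t    t·PV
  1       112.50       107.2961       107.2961
  2       112.50       102.3330       204.6660
  3       112.50        97.5994       292.7982
  4       112.50        93.0848       372.3392
  5       112.50        88.7790       443.8951
  6       112.50        84.6724       508.0345
  7       112.50        80.7558       565.2903
  8       112.50        77.0203       616.1622
  9       112.50        73.4576       661.1182
  10    1,112.50       692.8124     6,928.1243
  Σ                  1,497.8108    10,699.7241
P = 1,497.8108; Macaulay duration = 10,699.7241 / 1,497.8108 = 7.14358 years.
Modified duration = D_Mac / (1 + y) = 7.14358 / 1.0485 = 6.81314 years.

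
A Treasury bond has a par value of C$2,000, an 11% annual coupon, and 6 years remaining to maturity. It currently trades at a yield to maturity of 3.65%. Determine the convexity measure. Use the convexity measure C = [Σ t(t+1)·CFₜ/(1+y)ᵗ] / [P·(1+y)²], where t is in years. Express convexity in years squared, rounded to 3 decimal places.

With y = 0.0365:
  t   CF        PV=CF/(1+0.0365)^t    t·PV        t(t+1)·PV
  1       220.00       212.2528       212.2528         424.5055
  2       220.00       204.7784       409.5567       1,228.6702
  3       220.00       197.5672       592.7015       2,370.8059
  4       220.00       190.6099       762.4396       3,812.1980
  5       220.00       183.8976       919.4882       5,516.9291
  6     2,220.00     1,790.3467    10,742.0801      75,194.5607
  Σ                  2,779.4525    13,638.5189      88,547.6695
P = 2,779.4525.
Convexity = Σ t(t+1)·PV / [P·(1+y)²] = 88,547.6695 / (2,779.4525 × 1.074332) = 29.65373.

29.654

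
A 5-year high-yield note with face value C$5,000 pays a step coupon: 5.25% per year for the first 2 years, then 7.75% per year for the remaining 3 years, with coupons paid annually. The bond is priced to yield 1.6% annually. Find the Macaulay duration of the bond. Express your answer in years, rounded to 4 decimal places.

Periodic yield y = 0.016. Discount each cash flow and weight by its year:
  t   CF        PV=CF/(1+0.016)^t    t·PV
  1       262.50       258.3661       258.3661
  2       262.50       254.2974       508.5948
  3       387.50       369.4797     1,108.4391
  4       387.50       363.6611     1,454.6445
  5     5,387.50     4,976.4397    24,882.1983
  Σ                  6,222.2440    28,212.2429
Price P = Σ PV = 6,222.2440.
Macaulay duration = Σ(t·PV) / P = 28,212.2429 / 6,222.2440 = 4.53409 years.

4.5341 years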